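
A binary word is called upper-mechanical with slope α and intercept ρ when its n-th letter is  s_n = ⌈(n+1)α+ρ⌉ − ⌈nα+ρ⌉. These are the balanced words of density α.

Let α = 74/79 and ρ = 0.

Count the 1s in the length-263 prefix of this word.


#1s = Σ_{n=0}^{262} s_n = Σ_{n=0}^{262} (⌈(n+1)α+ρ⌉ − ⌈nα+ρ⌉)
the sum telescopes: every ⌈nα+ρ⌉ with 0 < n < 263 appears once with + and once with −, leaving ⌈263α+ρ⌉ − ⌈0·α+ρ⌉
263α + ρ = (263·74) / 79 = 19462/79
ρ = 0/79
⌈19462/79⌉ = 247,  ⌈0/79⌉ = 0
#1s = 247 − 0 = 247

247


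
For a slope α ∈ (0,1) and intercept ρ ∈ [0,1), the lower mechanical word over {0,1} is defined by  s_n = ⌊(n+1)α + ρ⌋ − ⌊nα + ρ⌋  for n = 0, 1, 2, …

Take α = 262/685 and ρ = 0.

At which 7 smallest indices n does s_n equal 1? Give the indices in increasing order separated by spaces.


n=0: ⌊262/685⌋−⌊0/685⌋ = 0−0 = 0
n=1: ⌊524/685⌋−⌊262/685⌋ = 0−0 = 0
n=2: ⌊786/685⌋−⌊524/685⌋ = 1−0 = 1  ← one
n=3: ⌊1048/685⌋−⌊786/685⌋ = 1−1 = 0
n=4: ⌊1310/685⌋−⌊1048/685⌋ = 1−1 = 0
n=5: ⌊1572/685⌋−⌊1310/685⌋ = 2−1 = 1  ← one
n=6: ⌊1834/685⌋−⌊1572/685⌋ = 2−2 = 0
n=7: ⌊2096/685⌋−⌊1834/685⌋ = 3−2 = 1  ← one
n=8: ⌊2358/685⌋−⌊2096/685⌋ = 3−3 = 0
n=9: ⌊2620/685⌋−⌊2358/685⌋ = 3−3 = 0
n=10: ⌊2882/685⌋−⌊2620/685⌋ = 4−3 = 1  ← one
n=11: ⌊3144/685⌋−⌊2882/685⌋ = 4−4 = 0
n=12: ⌊3406/685⌋−⌊3144/685⌋ = 4−4 = 0
n=13: ⌊3668/685⌋−⌊3406/685⌋ = 5−4 = 1  ← one
n=14: ⌊3930/685⌋−⌊3668/685⌋ = 5−5 = 0
n=15: ⌊4192/685⌋−⌊3930/685⌋ = 6−5 = 1  ← one
n=16: ⌊4454/685⌋−⌊4192/685⌋ = 6−6 = 0
n=17: ⌊4716/685⌋−⌊4454/685⌋ = 6−6 = 0
n=18: ⌊4978/685⌋−⌊4716/685⌋ = 7−6 = 1  ← one
positions of the first 7 ones: 2 5 7 10 13 15 18

2 5 7 10 13 15 18


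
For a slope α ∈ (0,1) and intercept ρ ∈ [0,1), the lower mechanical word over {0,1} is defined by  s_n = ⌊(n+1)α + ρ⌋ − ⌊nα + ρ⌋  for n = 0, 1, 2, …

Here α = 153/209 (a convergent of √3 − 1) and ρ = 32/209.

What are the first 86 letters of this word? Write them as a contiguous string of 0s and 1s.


n=0: ⌊(1·153+32)/209⌋ − ⌊(0·153+32)/209⌋ = ⌊185/209⌋ − ⌊32/209⌋ = 0 − 0 = 0
n=1: ⌊(2·153+32)/209⌋ − ⌊(1·153+32)/209⌋ = ⌊338/209⌋ − ⌊185/209⌋ = 1 − 0 = 1
n=2: ⌊(3·153+32)/209⌋ − ⌊(2·153+32)/209⌋ = ⌊491/209⌋ − ⌊338/209⌋ = 2 − 1 = 1
n=3: ⌊(4·153+32)/209⌋ − ⌊(3·153+32)/209⌋ = ⌊644/209⌋ − ⌊491/209⌋ = 3 − 2 = 1
n=4: ⌊(5·153+32)/209⌋ − ⌊(4·153+32)/209⌋ = ⌊797/209⌋ − ⌊644/209⌋ = 3 − 3 = 0
n=5: ⌊(6·153+32)/209⌋ − ⌊(5·153+32)/209⌋ = ⌊950/209⌋ − ⌊797/209⌋ = 4 − 3 = 1
n=6: ⌊(7·153+32)/209⌋ − ⌊(6·153+32)/209⌋ = ⌊1103/209⌋ − ⌊950/209⌋ = 5 − 4 = 1
n=7: ⌊(8·153+32)/209⌋ − ⌊(7·153+32)/209⌋ = ⌊1256/209⌋ − ⌊1103/209⌋ = 6 − 5 = 1
n=8: ⌊(9·153+32)/209⌋ − ⌊(8·153+32)/209⌋ = ⌊1409/209⌋ − ⌊1256/209⌋ = 6 − 6 = 0
n=9: ⌊(10·153+32)/209⌋ − ⌊(9·153+32)/209⌋ = ⌊1562/209⌋ − ⌊1409/209⌋ = 7 − 6 = 1
n=10: ⌊(11·153+32)/209⌋ − ⌊(10·153+32)/209⌋ = ⌊1715/209⌋ − ⌊1562/209⌋ = 8 − 7 = 1
n=11: ⌊(12·153+32)/209⌋ − ⌊(11·153+32)/209⌋ = ⌊1868/209⌋ − ⌊1715/209⌋ = 8 − 8 = 0
n=12: ⌊(13·153+32)/209⌋ − ⌊(12·153+32)/209⌋ = ⌊2021/209⌋ − ⌊1868/209⌋ = 9 − 8 = 1
n=13: ⌊(14·153+32)/209⌋ − ⌊(13·153+32)/209⌋ = ⌊2174/209⌋ − ⌊2021/209⌋ = 10 − 9 = 1
n=14: ⌊(15·153+32)/209⌋ − ⌊(14·153+32)/209⌋ = ⌊2327/209⌋ − ⌊2174/209⌋ = 11 − 10 = 1
n=15: ⌊(16·153+32)/209⌋ − ⌊(15·153+32)/209⌋ = ⌊2480/209⌋ − ⌊2327/209⌋ = 11 − 11 = 0
n=16: ⌊(17·153+32)/209⌋ − ⌊(16·153+32)/209⌋ = ⌊2633/209⌋ − ⌊2480/209⌋ = 12 − 11 = 1
n=17: ⌊(18·153+32)/209⌋ − ⌊(17·153+32)/209⌋ = ⌊2786/209⌋ − ⌊2633/209⌋ = 13 − 12 = 1
n=18: ⌊(19·153+32)/209⌋ − ⌊(18·153+32)/209⌋ = ⌊2939/209⌋ − ⌊2786/209⌋ = 14 − 13 = 1
n=19: ⌊(20·153+32)/209⌋ − ⌊(19·153+32)/209⌋ = ⌊3092/209⌋ − ⌊2939/209⌋ = 14 − 14 = 0
n=20: ⌊(21·153+32)/209⌋ − ⌊(20·153+32)/209⌋ = ⌊3245/209⌋ − ⌊3092/209⌋ = 15 − 14 = 1
n=21: ⌊(22·153+32)/209⌋ − ⌊(21·153+32)/209⌋ = ⌊3398/209⌋ − ⌊3245/209⌋ = 16 − 15 = 1
n=22: ⌊(23·153+32)/209⌋ − ⌊(22·153+32)/209⌋ = ⌊3551/209⌋ − ⌊3398/209⌋ = 16 − 16 = 0
n=23: ⌊(24·153+32)/209⌋ − ⌊(23·153+32)/209⌋ = ⌊3704/209⌋ − ⌊3551/209⌋ = 17 − 16 = 1
n=24: ⌊(25·153+32)/209⌋ − ⌊(24·153+32)/209⌋ = ⌊3857/209⌋ − ⌊3704/209⌋ = 18 − 17 = 1
n=25: ⌊(26·153+32)/209⌋ − ⌊(25·153+32)/209⌋ = ⌊4010/209⌋ − ⌊3857/209⌋ = 19 − 18 = 1
n=26: ⌊(27·153+32)/209⌋ − ⌊(26·153+32)/209⌋ = ⌊4163/209⌋ − ⌊4010/209⌋ = 19 − 19 = 0
n=27: ⌊(28·153+32)/209⌋ − ⌊(27·153+32)/209⌋ = ⌊4316/209⌋ − ⌊4163/209⌋ = 20 − 19 = 1
n=28: ⌊(29·153+32)/209⌋ − ⌊(28·153+32)/209⌋ = ⌊4469/209⌋ − ⌊4316/209⌋ = 21 − 20 = 1
n=29: ⌊(30·153+32)/209⌋ − ⌊(29·153+32)/209⌋ = ⌊4622/209⌋ − ⌊4469/209⌋ = 22 − 21 = 1
n=30: ⌊(31·153+32)/209⌋ − ⌊(30·153+32)/209⌋ = ⌊4775/209⌋ − ⌊4622/209⌋ = 22 − 22 = 0
n=31: ⌊(32·153+32)/209⌋ − ⌊(31·153+32)/209⌋ = ⌊4928/209⌋ − ⌊4775/209⌋ = 23 − 22 = 1
n=32: ⌊(33·153+32)/209⌋ − ⌊(32·153+32)/209⌋ = ⌊5081/209⌋ − ⌊4928/209⌋ = 24 − 23 = 1
n=33: ⌊(34·153+32)/209⌋ − ⌊(33·153+32)/209⌋ = ⌊5234/209⌋ − ⌊5081/209⌋ = 25 − 24 = 1
n=34: ⌊(35·153+32)/209⌋ − ⌊(34·153+32)/209⌋ = ⌊5387/209⌋ − ⌊5234/209⌋ = 25 − 25 = 0
n=35: ⌊(36·153+32)/209⌋ − ⌊(35·153+32)/209⌋ = ⌊5540/209⌋ − ⌊5387/209⌋ = 26 − 25 = 1
n=36: ⌊(37·153+32)/209⌋ − ⌊(36·153+32)/209⌋ = ⌊5693/209⌋ − ⌊5540/209⌋ = 27 − 26 = 1
n=37: ⌊(38·153+32)/209⌋ − ⌊(37·153+32)/209⌋ = ⌊5846/209⌋ − ⌊5693/209⌋ = 27 − 27 = 0
n=38: ⌊(39·153+32)/209⌋ − ⌊(38·153+32)/209⌋ = ⌊5999/209⌋ − ⌊5846/209⌋ = 28 − 27 = 1
n=39: ⌊(40·153+32)/209⌋ − ⌊(39·153+32)/209⌋ = ⌊6152/209⌋ − ⌊5999/209⌋ = 29 − 28 = 1
n=40: ⌊(41·153+32)/209⌋ − ⌊(40·153+32)/209⌋ = ⌊6305/209⌋ − ⌊6152/209⌋ = 30 − 29 = 1
n=41: ⌊(42·153+32)/209⌋ − ⌊(41·153+32)/209⌋ = ⌊6458/209⌋ − ⌊6305/209⌋ = 30 − 30 = 0
n=42: ⌊(43·153+32)/209⌋ − ⌊(42·153+32)/209⌋ = ⌊6611/209⌋ − ⌊6458/209⌋ = 31 − 30 = 1
n=43: ⌊(44·153+32)/209⌋ − ⌊(43·153+32)/209⌋ = ⌊6764/209⌋ − ⌊6611/209⌋ = 32 − 31 = 1
n=44: ⌊(45·153+32)/209⌋ − ⌊(44·153+32)/209⌋ = ⌊6917/209⌋ − ⌊6764/209⌋ = 33 − 32 = 1
n=45: ⌊(46·153+32)/209⌋ − ⌊(45·153+32)/209⌋ = ⌊7070/209⌋ − ⌊6917/209⌋ = 33 − 33 = 0
n=46: ⌊(47·153+32)/209⌋ − ⌊(46·153+32)/209⌋ = ⌊7223/209⌋ − ⌊7070/209⌋ = 34 − 33 = 1
n=47: ⌊(48·153+32)/209⌋ − ⌊(47·153+32)/209⌋ = ⌊7376/209⌋ − ⌊7223/209⌋ = 35 − 34 = 1
n=48: ⌊(49·153+32)/209⌋ − ⌊(48·153+32)/209⌋ = ⌊7529/209⌋ − ⌊7376/209⌋ = 36 − 35 = 1
n=49: ⌊(50·153+32)/209⌋ − ⌊(49·153+32)/209⌋ = ⌊7682/209⌋ − ⌊7529/209⌋ = 36 − 36 = 0
n=50: ⌊(51·153+32)/209⌋ − ⌊(50·153+32)/209⌋ = ⌊7835/209⌋ − ⌊7682/209⌋ = 37 − 36 = 1
n=51: ⌊(52·153+32)/209⌋ − ⌊(51·153+32)/209⌋ = ⌊7988/209⌋ − ⌊7835/209⌋ = 38 − 37 = 1
n=52: ⌊(53·153+32)/209⌋ − ⌊(52·153+32)/209⌋ = ⌊8141/209⌋ − ⌊7988/209⌋ = 38 − 38 = 0
n=53: ⌊(54·153+32)/209⌋ − ⌊(53·153+32)/209⌋ = ⌊8294/209⌋ − ⌊8141/209⌋ = 39 − 38 = 1
n=54: ⌊(55·153+32)/209⌋ − ⌊(54·153+32)/209⌋ = ⌊8447/209⌋ − ⌊8294/209⌋ = 40 − 39 = 1
n=55: ⌊(56·153+32)/209⌋ − ⌊(55·153+32)/209⌋ = ⌊8600/209⌋ − ⌊8447/209⌋ = 41 − 40 = 1
n=56: ⌊(57·153+32)/209⌋ − ⌊(56·153+32)/209⌋ = ⌊8753/209⌋ − ⌊8600/209⌋ = 41 − 41 = 0
n=57: ⌊(58·153+32)/209⌋ − ⌊(57·153+32)/209⌋ = ⌊8906/209⌋ − ⌊8753/209⌋ = 42 − 41 = 1
n=58: ⌊(59·153+32)/209⌋ − ⌊(58·153+32)/209⌋ = ⌊9059/209⌋ − ⌊8906/209⌋ = 43 − 42 = 1
n=59: ⌊(60·153+32)/209⌋ − ⌊(59·153+32)/209⌋ = ⌊9212/209⌋ − ⌊9059/209⌋ = 44 − 43 = 1
n=60: ⌊(61·153+32)/209⌋ − ⌊(60·153+32)/209⌋ = ⌊9365/209⌋ − ⌊9212/209⌋ = 44 − 44 = 0
n=61: ⌊(62·153+32)/209⌋ − ⌊(61·153+32)/209⌋ = ⌊9518/209⌋ − ⌊9365/209⌋ = 45 − 44 = 1
n=62: ⌊(63·153+32)/209⌋ − ⌊(62·153+32)/209⌋ = ⌊9671/209⌋ − ⌊9518/209⌋ = 46 − 45 = 1
n=63: ⌊(64·153+32)/209⌋ − ⌊(63·153+32)/209⌋ = ⌊9824/209⌋ − ⌊9671/209⌋ = 47 − 46 = 1
n=64: ⌊(65·153+32)/209⌋ − ⌊(64·153+32)/209⌋ = ⌊9977/209⌋ − ⌊9824/209⌋ = 47 − 47 = 0
n=65: ⌊(66·153+32)/209⌋ − ⌊(65·153+32)/209⌋ = ⌊10130/209⌋ − ⌊9977/209⌋ = 48 − 47 = 1
n=66: ⌊(67·153+32)/209⌋ − ⌊(66·153+32)/209⌋ = ⌊10283/209⌋ − ⌊10130/209⌋ = 49 − 48 = 1
n=67: ⌊(68·153+32)/209⌋ − ⌊(67·153+32)/209⌋ = ⌊10436/209⌋ − ⌊10283/209⌋ = 49 − 49 = 0
n=68: ⌊(69·153+32)/209⌋ − ⌊(68·153+32)/209⌋ = ⌊10589/209⌋ − ⌊10436/209⌋ = 50 − 49 = 1
n=69: ⌊(70·153+32)/209⌋ − ⌊(69·153+32)/209⌋ = ⌊10742/209⌋ − ⌊10589/209⌋ = 51 − 50 = 1
n=70: ⌊(71·153+32)/209⌋ − ⌊(70·153+32)/209⌋ = ⌊10895/209⌋ − ⌊10742/209⌋ = 52 − 51 = 1
n=71: ⌊(72·153+32)/209⌋ − ⌊(71·153+32)/209⌋ = ⌊11048/209⌋ − ⌊10895/209⌋ = 52 − 52 = 0
n=72: ⌊(73·153+32)/209⌋ − ⌊(72·153+32)/209⌋ = ⌊11201/209⌋ − ⌊11048/209⌋ = 53 − 52 = 1
n=73: ⌊(74·153+32)/209⌋ − ⌊(73·153+32)/209⌋ = ⌊11354/209⌋ − ⌊11201/209⌋ = 54 − 53 = 1
n=74: ⌊(75·153+32)/209⌋ − ⌊(74·153+32)/209⌋ = ⌊11507/209⌋ − ⌊11354/209⌋ = 55 − 54 = 1
n=75: ⌊(76·153+32)/209⌋ − ⌊(75·153+32)/209⌋ = ⌊11660/209⌋ − ⌊11507/209⌋ = 55 − 55 = 0
n=76: ⌊(77·153+32)/209⌋ − ⌊(76·153+32)/209⌋ = ⌊11813/209⌋ − ⌊11660/209⌋ = 56 − 55 = 1
n=77: ⌊(78·153+32)/209⌋ − ⌊(77·153+32)/209⌋ = ⌊11966/209⌋ − ⌊11813/209⌋ = 57 − 56 = 1
n=78: ⌊(79·153+32)/209⌋ − ⌊(78·153+32)/209⌋ = ⌊12119/209⌋ − ⌊11966/209⌋ = 57 − 57 = 0
n=79: ⌊(80·153+32)/209⌋ − ⌊(79·153+32)/209⌋ = ⌊12272/209⌋ − ⌊12119/209⌋ = 58 − 57 = 1
n=80: ⌊(81·153+32)/209⌋ − ⌊(80·153+32)/209⌋ = ⌊12425/209⌋ − ⌊12272/209⌋ = 59 − 58 = 1
n=81: ⌊(82·153+32)/209⌋ − ⌊(81·153+32)/209⌋ = ⌊12578/209⌋ − ⌊12425/209⌋ = 60 − 59 = 1
n=82: ⌊(83·153+32)/209⌋ − ⌊(82·153+32)/209⌋ = ⌊12731/209⌋ − ⌊12578/209⌋ = 60 − 60 = 0
n=83: ⌊(84·153+32)/209⌋ − ⌊(83·153+32)/209⌋ = ⌊12884/209⌋ − ⌊12731/209⌋ = 61 − 60 = 1
n=84: ⌊(85·153+32)/209⌋ − ⌊(84·153+32)/209⌋ = ⌊13037/209⌋ − ⌊12884/209⌋ = 62 − 61 = 1
n=85: ⌊(86·153+32)/209⌋ − ⌊(85·153+32)/209⌋ = ⌊13190/209⌋ − ⌊13037/209⌋ = 63 − 62 = 1

01110111011011101110110111011101110110111011101110110111011101110110111011101101110111


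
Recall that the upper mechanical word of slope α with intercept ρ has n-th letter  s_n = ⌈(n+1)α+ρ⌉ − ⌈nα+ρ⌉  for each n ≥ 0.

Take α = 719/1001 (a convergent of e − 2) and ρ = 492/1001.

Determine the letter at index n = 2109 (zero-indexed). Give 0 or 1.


1

(n+1)α + ρ = (2110·719 + 492) / 1001 = 1517582/1001
nα + ρ     = (2109·719 + 492) / 1001 = 1516863/1001
⌈1517582/1001⌉ = 1517,  ⌈1516863/1001⌉ = 1516
s_{2109} = 1517 − 1516 = 1


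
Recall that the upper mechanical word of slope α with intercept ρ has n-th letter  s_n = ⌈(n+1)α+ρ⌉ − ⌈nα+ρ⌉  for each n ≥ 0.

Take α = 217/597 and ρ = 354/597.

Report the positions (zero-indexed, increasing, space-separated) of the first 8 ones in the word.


1 3 6 9 12 14 17 20

n=0: ⌈571/597⌉−⌈354/597⌉ = 1−1 = 0
n=1: ⌈788/597⌉−⌈571/597⌉ = 2−1 = 1  ← one
n=2: ⌈1005/597⌉−⌈788/597⌉ = 2−2 = 0
n=3: ⌈1222/597⌉−⌈1005/597⌉ = 3−2 = 1  ← one
n=4: ⌈1439/597⌉−⌈1222/597⌉ = 3−3 = 0
n=5: ⌈1656/597⌉−⌈1439/597⌉ = 3−3 = 0
n=6: ⌈1873/597⌉−⌈1656/597⌉ = 4−3 = 1  ← one
n=7: ⌈2090/597⌉−⌈1873/597⌉ = 4−4 = 0
n=8: ⌈2307/597⌉−⌈2090/597⌉ = 4−4 = 0
n=9: ⌈2524/597⌉−⌈2307/597⌉ = 5−4 = 1  ← one
n=10: ⌈2741/597⌉−⌈2524/597⌉ = 5−5 = 0
n=11: ⌈2958/597⌉−⌈2741/597⌉ = 5−5 = 0
n=12: ⌈3175/597⌉−⌈2958/597⌉ = 6−5 = 1  ← one
n=13: ⌈3392/597⌉−⌈3175/597⌉ = 6−6 = 0
n=14: ⌈3609/597⌉−⌈3392/597⌉ = 7−6 = 1  ← one
n=15: ⌈3826/597⌉−⌈3609/597⌉ = 7−7 = 0
n=16: ⌈4043/597⌉−⌈3826/597⌉ = 7−7 = 0
n=17: ⌈4260/597⌉−⌈4043/597⌉ = 8−7 = 1  ← one
n=18: ⌈4477/597⌉−⌈4260/597⌉ = 8−8 = 0
n=19: ⌈4694/597⌉−⌈4477/597⌉ = 8−8 = 0
n=20: ⌈4911/597⌉−⌈4694/597⌉ = 9−8 = 1  ← one
positions of the first 8 ones: 1 3 6 9 12 14 17 20


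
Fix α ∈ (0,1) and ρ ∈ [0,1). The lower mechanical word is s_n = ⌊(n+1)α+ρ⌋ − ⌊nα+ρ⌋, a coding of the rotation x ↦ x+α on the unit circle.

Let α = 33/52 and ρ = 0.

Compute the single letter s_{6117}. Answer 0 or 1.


1

(n+1)α + ρ = (6118·33) / 52 = 201894/52
nα + ρ     = (6117·33) / 52 = 201861/52
⌊201894/52⌋ = 3882,  ⌊201861/52⌋ = 3881
s_{6117} = 3882 − 3881 = 1


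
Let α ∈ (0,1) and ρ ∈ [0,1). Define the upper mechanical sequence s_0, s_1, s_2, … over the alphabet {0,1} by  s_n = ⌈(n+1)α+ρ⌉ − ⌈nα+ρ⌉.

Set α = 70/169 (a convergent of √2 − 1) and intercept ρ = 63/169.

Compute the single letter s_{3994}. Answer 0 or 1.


1

(n+1)α + ρ = (3995·70 + 63) / 169 = 279713/169
nα + ρ     = (3994·70 + 63) / 169 = 279643/169
⌈279713/169⌉ = 1656,  ⌈279643/169⌉ = 1655
s_{3994} = 1656 − 1655 = 1


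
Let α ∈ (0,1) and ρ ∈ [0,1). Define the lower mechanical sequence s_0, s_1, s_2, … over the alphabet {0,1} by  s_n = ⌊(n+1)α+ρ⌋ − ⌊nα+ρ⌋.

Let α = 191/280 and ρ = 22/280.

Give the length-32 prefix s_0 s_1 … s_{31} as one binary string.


n=0: ⌊(1·191+22)/280⌋ − ⌊(0·191+22)/280⌋ = ⌊213/280⌋ − ⌊22/280⌋ = 0 − 0 = 0
n=1: ⌊(2·191+22)/280⌋ − ⌊(1·191+22)/280⌋ = ⌊404/280⌋ − ⌊213/280⌋ = 1 − 0 = 1
n=2: ⌊(3·191+22)/280⌋ − ⌊(2·191+22)/280⌋ = ⌊595/280⌋ − ⌊404/280⌋ = 2 − 1 = 1
n=3: ⌊(4·191+22)/280⌋ − ⌊(3·191+22)/280⌋ = ⌊786/280⌋ − ⌊595/280⌋ = 2 − 2 = 0
n=4: ⌊(5·191+22)/280⌋ − ⌊(4·191+22)/280⌋ = ⌊977/280⌋ − ⌊786/280⌋ = 3 − 2 = 1
n=5: ⌊(6·191+22)/280⌋ − ⌊(5·191+22)/280⌋ = ⌊1168/280⌋ − ⌊977/280⌋ = 4 − 3 = 1
n=6: ⌊(7·191+22)/280⌋ − ⌊(6·191+22)/280⌋ = ⌊1359/280⌋ − ⌊1168/280⌋ = 4 − 4 = 0
n=7: ⌊(8·191+22)/280⌋ − ⌊(7·191+22)/280⌋ = ⌊1550/280⌋ − ⌊1359/280⌋ = 5 − 4 = 1
n=8: ⌊(9·191+22)/280⌋ − ⌊(8·191+22)/280⌋ = ⌊1741/280⌋ − ⌊1550/280⌋ = 6 − 5 = 1
n=9: ⌊(10·191+22)/280⌋ − ⌊(9·191+22)/280⌋ = ⌊1932/280⌋ − ⌊1741/280⌋ = 6 − 6 = 0
n=10: ⌊(11·191+22)/280⌋ − ⌊(10·191+22)/280⌋ = ⌊2123/280⌋ − ⌊1932/280⌋ = 7 − 6 = 1
n=11: ⌊(12·191+22)/280⌋ − ⌊(11·191+22)/280⌋ = ⌊2314/280⌋ − ⌊2123/280⌋ = 8 − 7 = 1
n=12: ⌊(13·191+22)/280⌋ − ⌊(12·191+22)/280⌋ = ⌊2505/280⌋ − ⌊2314/280⌋ = 8 − 8 = 0
n=13: ⌊(14·191+22)/280⌋ − ⌊(13·191+22)/280⌋ = ⌊2696/280⌋ − ⌊2505/280⌋ = 9 − 8 = 1
n=14: ⌊(15·191+22)/280⌋ − ⌊(14·191+22)/280⌋ = ⌊2887/280⌋ − ⌊2696/280⌋ = 10 − 9 = 1
n=15: ⌊(16·191+22)/280⌋ − ⌊(15·191+22)/280⌋ = ⌊3078/280⌋ − ⌊2887/280⌋ = 10 − 10 = 0
n=16: ⌊(17·191+22)/280⌋ − ⌊(16·191+22)/280⌋ = ⌊3269/280⌋ − ⌊3078/280⌋ = 11 − 10 = 1
n=17: ⌊(18·191+22)/280⌋ − ⌊(17·191+22)/280⌋ = ⌊3460/280⌋ − ⌊3269/280⌋ = 12 − 11 = 1
n=18: ⌊(19·191+22)/280⌋ − ⌊(18·191+22)/280⌋ = ⌊3651/280⌋ − ⌊3460/280⌋ = 13 − 12 = 1
n=19: ⌊(20·191+22)/280⌋ − ⌊(19·191+22)/280⌋ = ⌊3842/280⌋ − ⌊3651/280⌋ = 13 − 13 = 0
n=20: ⌊(21·191+22)/280⌋ − ⌊(20·191+22)/280⌋ = ⌊4033/280⌋ − ⌊3842/280⌋ = 14 − 13 = 1
n=21: ⌊(22·191+22)/280⌋ − ⌊(21·191+22)/280⌋ = ⌊4224/280⌋ − ⌊4033/280⌋ = 15 − 14 = 1
n=22: ⌊(23·191+22)/280⌋ − ⌊(22·191+22)/280⌋ = ⌊4415/280⌋ − ⌊4224/280⌋ = 15 − 15 = 0
n=23: ⌊(24·191+22)/280⌋ − ⌊(23·191+22)/280⌋ = ⌊4606/280⌋ − ⌊4415/280⌋ = 16 − 15 = 1
n=24: ⌊(25·191+22)/280⌋ − ⌊(24·191+22)/280⌋ = ⌊4797/280⌋ − ⌊4606/280⌋ = 17 − 16 = 1
n=25: ⌊(26·191+22)/280⌋ − ⌊(25·191+22)/280⌋ = ⌊4988/280⌋ − ⌊4797/280⌋ = 17 − 17 = 0
n=26: ⌊(27·191+22)/280⌋ − ⌊(26·191+22)/280⌋ = ⌊5179/280⌋ − ⌊4988/280⌋ = 18 − 17 = 1
n=27: ⌊(28·191+22)/280⌋ − ⌊(27·191+22)/280⌋ = ⌊5370/280⌋ − ⌊5179/280⌋ = 19 − 18 = 1
n=28: ⌊(29·191+22)/280⌋ − ⌊(28·191+22)/280⌋ = ⌊5561/280⌋ − ⌊5370/280⌋ = 19 − 19 = 0
n=29: ⌊(30·191+22)/280⌋ − ⌊(29·191+22)/280⌋ = ⌊5752/280⌋ − ⌊5561/280⌋ = 20 − 19 = 1
n=30: ⌊(31·191+22)/280⌋ − ⌊(30·191+22)/280⌋ = ⌊5943/280⌋ − ⌊5752/280⌋ = 21 − 20 = 1
n=31: ⌊(32·191+22)/280⌋ − ⌊(31·191+22)/280⌋ = ⌊6134/280⌋ − ⌊5943/280⌋ = 21 − 21 = 0

01101101101101101110110110110110


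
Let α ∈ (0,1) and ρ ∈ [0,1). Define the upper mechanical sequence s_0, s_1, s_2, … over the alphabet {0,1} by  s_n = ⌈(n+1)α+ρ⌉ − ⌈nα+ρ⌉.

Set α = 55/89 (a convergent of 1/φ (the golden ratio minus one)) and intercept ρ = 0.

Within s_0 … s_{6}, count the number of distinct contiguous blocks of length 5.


3

t_n = ⌈(n·55)/89⌉ for n = 0 … 7:
  n=0…7: ⌈0/89⌉=0 ⌈55/89⌉=1 ⌈110/89⌉=2 ⌈165/89⌉=2 ⌈220/89⌉=3 ⌈275/89⌉=4 ⌈330/89⌉=4 ⌈385/89⌉=5
s_n = t_(n+1) − t_n for n = 0 … 6 gives
prefix = 1101101
slide a length-5 window over [0..4] … [2..6] (3 windows); first occurrence of each distinct factor:
  [  0..  4] 11011
  [  1..  5] 10110
  [  2..  6] 01101
distinct factors: {01101, 10110, 11011}
count = 3  (Sturmian bound for length 5 is 6)


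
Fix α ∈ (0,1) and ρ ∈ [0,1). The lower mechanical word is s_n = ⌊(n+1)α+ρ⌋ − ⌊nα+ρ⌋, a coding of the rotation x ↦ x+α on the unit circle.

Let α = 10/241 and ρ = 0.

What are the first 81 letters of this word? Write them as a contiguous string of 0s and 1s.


000000000000000000000000100000000000000000000000100000000000000000000000100000000

n=0: ⌊(1·10)/241⌋ − ⌊(0·10)/241⌋ = ⌊10/241⌋ − ⌊0/241⌋ = 0 − 0 = 0
n=1: ⌊(2·10)/241⌋ − ⌊(1·10)/241⌋ = ⌊20/241⌋ − ⌊10/241⌋ = 0 − 0 = 0
n=2: ⌊(3·10)/241⌋ − ⌊(2·10)/241⌋ = ⌊30/241⌋ − ⌊20/241⌋ = 0 − 0 = 0
n=3: ⌊(4·10)/241⌋ − ⌊(3·10)/241⌋ = ⌊40/241⌋ − ⌊30/241⌋ = 0 − 0 = 0
n=4: ⌊(5·10)/241⌋ − ⌊(4·10)/241⌋ = ⌊50/241⌋ − ⌊40/241⌋ = 0 − 0 = 0
n=5: ⌊(6·10)/241⌋ − ⌊(5·10)/241⌋ = ⌊60/241⌋ − ⌊50/241⌋ = 0 − 0 = 0
n=6: ⌊(7·10)/241⌋ − ⌊(6·10)/241⌋ = ⌊70/241⌋ − ⌊60/241⌋ = 0 − 0 = 0
n=7: ⌊(8·10)/241⌋ − ⌊(7·10)/241⌋ = ⌊80/241⌋ − ⌊70/241⌋ = 0 − 0 = 0
n=8: ⌊(9·10)/241⌋ − ⌊(8·10)/241⌋ = ⌊90/241⌋ − ⌊80/241⌋ = 0 − 0 = 0
n=9: ⌊(10·10)/241⌋ − ⌊(9·10)/241⌋ = ⌊100/241⌋ − ⌊90/241⌋ = 0 − 0 = 0
n=10: ⌊(11·10)/241⌋ − ⌊(10·10)/241⌋ = ⌊110/241⌋ − ⌊100/241⌋ = 0 − 0 = 0
n=11: ⌊(12·10)/241⌋ − ⌊(11·10)/241⌋ = ⌊120/241⌋ − ⌊110/241⌋ = 0 − 0 = 0
n=12: ⌊(13·10)/241⌋ − ⌊(12·10)/241⌋ = ⌊130/241⌋ − ⌊120/241⌋ = 0 − 0 = 0
n=13: ⌊(14·10)/241⌋ − ⌊(13·10)/241⌋ = ⌊140/241⌋ − ⌊130/241⌋ = 0 − 0 = 0
n=14: ⌊(15·10)/241⌋ − ⌊(14·10)/241⌋ = ⌊150/241⌋ − ⌊140/241⌋ = 0 − 0 = 0
n=15: ⌊(16·10)/241⌋ − ⌊(15·10)/241⌋ = ⌊160/241⌋ − ⌊150/241⌋ = 0 − 0 = 0
n=16: ⌊(17·10)/241⌋ − ⌊(16·10)/241⌋ = ⌊170/241⌋ − ⌊160/241⌋ = 0 − 0 = 0
n=17: ⌊(18·10)/241⌋ − ⌊(17·10)/241⌋ = ⌊180/241⌋ − ⌊170/241⌋ = 0 − 0 = 0
n=18: ⌊(19·10)/241⌋ − ⌊(18·10)/241⌋ = ⌊190/241⌋ − ⌊180/241⌋ = 0 − 0 = 0
n=19: ⌊(20·10)/241⌋ − ⌊(19·10)/241⌋ = ⌊200/241⌋ − ⌊190/241⌋ = 0 − 0 = 0
n=20: ⌊(21·10)/241⌋ − ⌊(20·10)/241⌋ = ⌊210/241⌋ − ⌊200/241⌋ = 0 − 0 = 0
n=21: ⌊(22·10)/241⌋ − ⌊(21·10)/241⌋ = ⌊220/241⌋ − ⌊210/241⌋ = 0 − 0 = 0
n=22: ⌊(23·10)/241⌋ − ⌊(22·10)/241⌋ = ⌊230/241⌋ − ⌊220/241⌋ = 0 − 0 = 0
n=23: ⌊(24·10)/241⌋ − ⌊(23·10)/241⌋ = ⌊240/241⌋ − ⌊230/241⌋ = 0 − 0 = 0
n=24: ⌊(25·10)/241⌋ − ⌊(24·10)/241⌋ = ⌊250/241⌋ − ⌊240/241⌋ = 1 − 0 = 1
n=25: ⌊(26·10)/241⌋ − ⌊(25·10)/241⌋ = ⌊260/241⌋ − ⌊250/241⌋ = 1 − 1 = 0
n=26: ⌊(27·10)/241⌋ − ⌊(26·10)/241⌋ = ⌊270/241⌋ − ⌊260/241⌋ = 1 − 1 = 0
n=27: ⌊(28·10)/241⌋ − ⌊(27·10)/241⌋ = ⌊280/241⌋ − ⌊270/241⌋ = 1 − 1 = 0
n=28: ⌊(29·10)/241⌋ − ⌊(28·10)/241⌋ = ⌊290/241⌋ − ⌊280/241⌋ = 1 − 1 = 0
n=29: ⌊(30·10)/241⌋ − ⌊(29·10)/241⌋ = ⌊300/241⌋ − ⌊290/241⌋ = 1 − 1 = 0
n=30: ⌊(31·10)/241⌋ − ⌊(30·10)/241⌋ = ⌊310/241⌋ − ⌊300/241⌋ = 1 − 1 = 0
n=31: ⌊(32·10)/241⌋ − ⌊(31·10)/241⌋ = ⌊320/241⌋ − ⌊310/241⌋ = 1 − 1 = 0
n=32: ⌊(33·10)/241⌋ − ⌊(32·10)/241⌋ = ⌊330/241⌋ − ⌊320/241⌋ = 1 − 1 = 0
n=33: ⌊(34·10)/241⌋ − ⌊(33·10)/241⌋ = ⌊340/241⌋ − ⌊330/241⌋ = 1 − 1 = 0
n=34: ⌊(35·10)/241⌋ − ⌊(34·10)/241⌋ = ⌊350/241⌋ − ⌊340/241⌋ = 1 − 1 = 0
n=35: ⌊(36·10)/241⌋ − ⌊(35·10)/241⌋ = ⌊360/241⌋ − ⌊350/241⌋ = 1 − 1 = 0
n=36: ⌊(37·10)/241⌋ − ⌊(36·10)/241⌋ = ⌊370/241⌋ − ⌊360/241⌋ = 1 − 1 = 0
n=37: ⌊(38·10)/241⌋ − ⌊(37·10)/241⌋ = ⌊380/241⌋ − ⌊370/241⌋ = 1 − 1 = 0
n=38: ⌊(39·10)/241⌋ − ⌊(38·10)/241⌋ = ⌊390/241⌋ − ⌊380/241⌋ = 1 − 1 = 0
n=39: ⌊(40·10)/241⌋ − ⌊(39·10)/241⌋ = ⌊400/241⌋ − ⌊390/241⌋ = 1 − 1 = 0
n=40: ⌊(41·10)/241⌋ − ⌊(40·10)/241⌋ = ⌊410/241⌋ − ⌊400/241⌋ = 1 − 1 = 0
n=41: ⌊(42·10)/241⌋ − ⌊(41·10)/241⌋ = ⌊420/241⌋ − ⌊410/241⌋ = 1 − 1 = 0
n=42: ⌊(43·10)/241⌋ − ⌊(42·10)/241⌋ = ⌊430/241⌋ − ⌊420/241⌋ = 1 − 1 = 0
n=43: ⌊(44·10)/241⌋ − ⌊(43·10)/241⌋ = ⌊440/241⌋ − ⌊430/241⌋ = 1 − 1 = 0
n=44: ⌊(45·10)/241⌋ − ⌊(44·10)/241⌋ = ⌊450/241⌋ − ⌊440/241⌋ = 1 − 1 = 0
n=45: ⌊(46·10)/241⌋ − ⌊(45·10)/241⌋ = ⌊460/241⌋ − ⌊450/241⌋ = 1 − 1 = 0
n=46: ⌊(47·10)/241⌋ − ⌊(46·10)/241⌋ = ⌊470/241⌋ − ⌊460/241⌋ = 1 − 1 = 0
n=47: ⌊(48·10)/241⌋ − ⌊(47·10)/241⌋ = ⌊480/241⌋ − ⌊470/241⌋ = 1 − 1 = 0
n=48: ⌊(49·10)/241⌋ − ⌊(48·10)/241⌋ = ⌊490/241⌋ − ⌊480/241⌋ = 2 − 1 = 1
n=49: ⌊(50·10)/241⌋ − ⌊(49·10)/241⌋ = ⌊500/241⌋ − ⌊490/241⌋ = 2 − 2 = 0
n=50: ⌊(51·10)/241⌋ − ⌊(50·10)/241⌋ = ⌊510/241⌋ − ⌊500/241⌋ = 2 − 2 = 0
n=51: ⌊(52·10)/241⌋ − ⌊(51·10)/241⌋ = ⌊520/241⌋ − ⌊510/241⌋ = 2 − 2 = 0
n=52: ⌊(53·10)/241⌋ − ⌊(52·10)/241⌋ = ⌊530/241⌋ − ⌊520/241⌋ = 2 − 2 = 0
n=53: ⌊(54·10)/241⌋ − ⌊(53·10)/241⌋ = ⌊540/241⌋ − ⌊530/241⌋ = 2 − 2 = 0
n=54: ⌊(55·10)/241⌋ − ⌊(54·10)/241⌋ = ⌊550/241⌋ − ⌊540/241⌋ = 2 − 2 = 0
n=55: ⌊(56·10)/241⌋ − ⌊(55·10)/241⌋ = ⌊560/241⌋ − ⌊550/241⌋ = 2 − 2 = 0
n=56: ⌊(57·10)/241⌋ − ⌊(56·10)/241⌋ = ⌊570/241⌋ − ⌊560/241⌋ = 2 − 2 = 0
n=57: ⌊(58·10)/241⌋ − ⌊(57·10)/241⌋ = ⌊580/241⌋ − ⌊570/241⌋ = 2 − 2 = 0
n=58: ⌊(59·10)/241⌋ − ⌊(58·10)/241⌋ = ⌊590/241⌋ − ⌊580/241⌋ = 2 − 2 = 0
n=59: ⌊(60·10)/241⌋ − ⌊(59·10)/241⌋ = ⌊600/241⌋ − ⌊590/241⌋ = 2 − 2 = 0
n=60: ⌊(61·10)/241⌋ − ⌊(60·10)/241⌋ = ⌊610/241⌋ − ⌊600/241⌋ = 2 − 2 = 0
n=61: ⌊(62·10)/241⌋ − ⌊(61·10)/241⌋ = ⌊620/241⌋ − ⌊610/241⌋ = 2 − 2 = 0
n=62: ⌊(63·10)/241⌋ − ⌊(62·10)/241⌋ = ⌊630/241⌋ − ⌊620/241⌋ = 2 − 2 = 0
n=63: ⌊(64·10)/241⌋ − ⌊(63·10)/241⌋ = ⌊640/241⌋ − ⌊630/241⌋ = 2 − 2 = 0
n=64: ⌊(65·10)/241⌋ − ⌊(64·10)/241⌋ = ⌊650/241⌋ − ⌊640/241⌋ = 2 − 2 = 0
n=65: ⌊(66·10)/241⌋ − ⌊(65·10)/241⌋ = ⌊660/241⌋ − ⌊650/241⌋ = 2 − 2 = 0
n=66: ⌊(67·10)/241⌋ − ⌊(66·10)/241⌋ = ⌊670/241⌋ − ⌊660/241⌋ = 2 − 2 = 0
n=67: ⌊(68·10)/241⌋ − ⌊(67·10)/241⌋ = ⌊680/241⌋ − ⌊670/241⌋ = 2 − 2 = 0
n=68: ⌊(69·10)/241⌋ − ⌊(68·10)/241⌋ = ⌊690/241⌋ − ⌊680/241⌋ = 2 − 2 = 0
n=69: ⌊(70·10)/241⌋ − ⌊(69·10)/241⌋ = ⌊700/241⌋ − ⌊690/241⌋ = 2 − 2 = 0
n=70: ⌊(71·10)/241⌋ − ⌊(70·10)/241⌋ = ⌊710/241⌋ − ⌊700/241⌋ = 2 − 2 = 0
n=71: ⌊(72·10)/241⌋ − ⌊(71·10)/241⌋ = ⌊720/241⌋ − ⌊710/241⌋ = 2 − 2 = 0
n=72: ⌊(73·10)/241⌋ − ⌊(72·10)/241⌋ = ⌊730/241⌋ − ⌊720/241⌋ = 3 − 2 = 1
n=73: ⌊(74·10)/241⌋ − ⌊(73·10)/241⌋ = ⌊740/241⌋ − ⌊730/241⌋ = 3 − 3 = 0
n=74: ⌊(75·10)/241⌋ − ⌊(74·10)/241⌋ = ⌊750/241⌋ − ⌊740/241⌋ = 3 − 3 = 0
n=75: ⌊(76·10)/241⌋ − ⌊(75·10)/241⌋ = ⌊760/241⌋ − ⌊750/241⌋ = 3 − 3 = 0
n=76: ⌊(77·10)/241⌋ − ⌊(76·10)/241⌋ = ⌊770/241⌋ − ⌊760/241⌋ = 3 − 3 = 0
n=77: ⌊(78·10)/241⌋ − ⌊(77·10)/241⌋ = ⌊780/241⌋ − ⌊770/241⌋ = 3 − 3 = 0
n=78: ⌊(79·10)/241⌋ − ⌊(78·10)/241⌋ = ⌊790/241⌋ − ⌊780/241⌋ = 3 − 3 = 0
n=79: ⌊(80·10)/241⌋ − ⌊(79·10)/241⌋ = ⌊800/241⌋ − ⌊790/241⌋ = 3 − 3 = 0
n=80: ⌊(81·10)/241⌋ − ⌊(80·10)/241⌋ = ⌊810/241⌋ − ⌊800/241⌋ = 3 − 3 = 0


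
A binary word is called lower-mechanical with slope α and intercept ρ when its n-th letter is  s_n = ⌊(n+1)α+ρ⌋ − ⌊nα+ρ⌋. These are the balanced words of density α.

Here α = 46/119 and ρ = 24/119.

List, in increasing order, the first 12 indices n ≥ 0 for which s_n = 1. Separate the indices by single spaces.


n=0: ⌊70/119⌋−⌊24/119⌋ = 0−0 = 0
n=1: ⌊116/119⌋−⌊70/119⌋ = 0−0 = 0
n=2: ⌊162/119⌋−⌊116/119⌋ = 1−0 = 1  ← one
n=3: ⌊208/119⌋−⌊162/119⌋ = 1−1 = 0
n=4: ⌊254/119⌋−⌊208/119⌋ = 2−1 = 1  ← one
n=5: ⌊300/119⌋−⌊254/119⌋ = 2−2 = 0
n=6: ⌊346/119⌋−⌊300/119⌋ = 2−2 = 0
n=7: ⌊392/119⌋−⌊346/119⌋ = 3−2 = 1  ← one
n=8: ⌊438/119⌋−⌊392/119⌋ = 3−3 = 0
n=9: ⌊484/119⌋−⌊438/119⌋ = 4−3 = 1  ← one
n=10: ⌊530/119⌋−⌊484/119⌋ = 4−4 = 0
n=11: ⌊576/119⌋−⌊530/119⌋ = 4−4 = 0
n=12: ⌊622/119⌋−⌊576/119⌋ = 5−4 = 1  ← one
n=13: ⌊668/119⌋−⌊622/119⌋ = 5−5 = 0
n=14: ⌊714/119⌋−⌊668/119⌋ = 6−5 = 1  ← one
n=15: ⌊760/119⌋−⌊714/119⌋ = 6−6 = 0
n=16: ⌊806/119⌋−⌊760/119⌋ = 6−6 = 0
n=17: ⌊852/119⌋−⌊806/119⌋ = 7−6 = 1  ← one
n=18: ⌊898/119⌋−⌊852/119⌋ = 7−7 = 0
n=19: ⌊944/119⌋−⌊898/119⌋ = 7−7 = 0
n=20: ⌊990/119⌋−⌊944/119⌋ = 8−7 = 1  ← one
n=21: ⌊1036/119⌋−⌊990/119⌋ = 8−8 = 0
n=22: ⌊1082/119⌋−⌊1036/119⌋ = 9−8 = 1  ← one
n=23: ⌊1128/119⌋−⌊1082/119⌋ = 9−9 = 0
n=24: ⌊1174/119⌋−⌊1128/119⌋ = 9−9 = 0
n=25: ⌊1220/119⌋−⌊1174/119⌋ = 10−9 = 1  ← one
n=26: ⌊1266/119⌋−⌊1220/119⌋ = 10−10 = 0
n=27: ⌊1312/119⌋−⌊1266/119⌋ = 11−10 = 1  ← one
n=28: ⌊1358/119⌋−⌊1312/119⌋ = 11−11 = 0
n=29: ⌊1404/119⌋−⌊1358/119⌋ = 11−11 = 0
n=30: ⌊1450/119⌋−⌊1404/119⌋ = 12−11 = 1  ← one
positions of the first 12 ones: 2 4 7 9 12 14 17 20 22 25 27 30

2 4 7 9 12 14 17 20 22 25 27 30


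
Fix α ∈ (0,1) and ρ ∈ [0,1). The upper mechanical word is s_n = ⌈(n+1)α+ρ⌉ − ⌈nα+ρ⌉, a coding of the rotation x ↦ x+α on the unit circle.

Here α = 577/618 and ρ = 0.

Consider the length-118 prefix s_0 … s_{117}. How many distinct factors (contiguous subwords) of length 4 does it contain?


t_n = ⌈(n·577)/618⌉ for n = 0 … 118:
  n=0…9: ⌈0/618⌉=0 ⌈577/618⌉=1 ⌈1154/618⌉=2 ⌈1731/618⌉=3 ⌈2308/618⌉=4 ⌈2885/618⌉=5 ⌈3462/618⌉=6 ⌈4039/618⌉=7 ⌈4616/618⌉=8 ⌈5193/618⌉=9
  n=10…19: ⌈5770/618⌉=10 ⌈6347/618⌉=11 ⌈6924/618⌉=12 ⌈7501/618⌉=13 ⌈8078/618⌉=14 ⌈8655/618⌉=15 ⌈9232/618⌉=15 ⌈9809/618⌉=16 ⌈10386/618⌉=17 ⌈10963/618⌉=18
  n=20…29: ⌈11540/618⌉=19 ⌈12117/618⌉=20 ⌈12694/618⌉=21 ⌈13271/618⌉=22 ⌈13848/618⌉=23 ⌈14425/618⌉=24 ⌈15002/618⌉=25 ⌈15579/618⌉=26 ⌈16156/618⌉=27 ⌈16733/618⌉=28
  n=30…39: ⌈17310/618⌉=29 ⌈17887/618⌉=29 ⌈18464/618⌉=30 ⌈19041/618⌉=31 ⌈19618/618⌉=32 ⌈20195/618⌉=33 ⌈20772/618⌉=34 ⌈21349/618⌉=35 ⌈21926/618⌉=36 ⌈22503/618⌉=37
  n=40…49: ⌈23080/618⌉=38 ⌈23657/618⌉=39 ⌈24234/618⌉=40 ⌈24811/618⌉=41 ⌈25388/618⌉=42 ⌈25965/618⌉=43 ⌈26542/618⌉=43 ⌈27119/618⌉=44 ⌈27696/618⌉=45 ⌈28273/618⌉=46
  n=50…59: ⌈28850/618⌉=47 ⌈29427/618⌉=48 ⌈30004/618⌉=49 ⌈30581/618⌉=50 ⌈31158/618⌉=51 ⌈31735/618⌉=52 ⌈32312/618⌉=53 ⌈32889/618⌉=54 ⌈33466/618⌉=55 ⌈34043/618⌉=56
  n=60…69: ⌈34620/618⌉=57 ⌈35197/618⌉=57 ⌈35774/618⌉=58 ⌈36351/618⌉=59 ⌈36928/618⌉=60 ⌈37505/618⌉=61 ⌈38082/618⌉=62 ⌈38659/618⌉=63 ⌈39236/618⌉=64 ⌈39813/618⌉=65
  n=70…79: ⌈40390/618⌉=66 ⌈40967/618⌉=67 ⌈41544/618⌉=68 ⌈42121/618⌉=69 ⌈42698/618⌉=70 ⌈43275/618⌉=71 ⌈43852/618⌉=71 ⌈44429/618⌉=72 ⌈45006/618⌉=73 ⌈45583/618⌉=74
  n=80…89: ⌈46160/618⌉=75 ⌈46737/618⌉=76 ⌈47314/618⌉=77 ⌈47891/618⌉=78 ⌈48468/618⌉=79 ⌈49045/618⌉=80 ⌈49622/618⌉=81 ⌈50199/618⌉=82 ⌈50776/618⌉=83 ⌈51353/618⌉=84
  n=90…99: ⌈51930/618⌉=85 ⌈52507/618⌉=85 ⌈53084/618⌉=86 ⌈53661/618⌉=87 ⌈54238/618⌉=88 ⌈54815/618⌉=89 ⌈55392/618⌉=90 ⌈55969/618⌉=91 ⌈56546/618⌉=92 ⌈57123/618⌉=93
  n=100…109: ⌈57700/618⌉=94 ⌈58277/618⌉=95 ⌈58854/618⌉=96 ⌈59431/618⌉=97 ⌈60008/618⌉=98 ⌈60585/618⌉=99 ⌈61162/618⌉=99 ⌈61739/618⌉=100 ⌈62316/618⌉=101 ⌈62893/618⌉=102
  n=110…118: ⌈63470/618⌉=103 ⌈64047/618⌉=104 ⌈64624/618⌉=105 ⌈65201/618⌉=106 ⌈65778/618⌉=107 ⌈66355/618⌉=108 ⌈66932/618⌉=109 ⌈67509/618⌉=110 ⌈68086/618⌉=111
s_n = t_(n+1) − t_n for n = 0 … 117 gives
prefix = 1111111111111110111111111111110111111111111110111111111111110111111111111110111111111111110111111111111110111111111111
slide a length-4 window over [0..3] … [114..117] (115 windows); first occurrence of each distinct factor:
  [  0..  3] 1111
  [ 12.. 15] 1110
  [ 13.. 16] 1101
  [ 14.. 17] 1011
  [ 15.. 18] 0111
  (the other 110 windows repeat one of these)
distinct factors: {0111, 1011, 1101, 1110, 1111}
count = 5  (Sturmian bound for length 4 is 5)

5


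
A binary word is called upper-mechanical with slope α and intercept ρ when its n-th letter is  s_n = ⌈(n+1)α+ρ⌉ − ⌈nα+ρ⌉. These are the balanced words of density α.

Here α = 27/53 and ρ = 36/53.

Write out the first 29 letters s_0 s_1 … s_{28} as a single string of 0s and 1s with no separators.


10101010101010101010101010101

n=0: ⌈(1·27+36)/53⌉ − ⌈(0·27+36)/53⌉ = ⌈63/53⌉ − ⌈36/53⌉ = 2 − 1 = 1
n=1: ⌈(2·27+36)/53⌉ − ⌈(1·27+36)/53⌉ = ⌈90/53⌉ − ⌈63/53⌉ = 2 − 2 = 0
n=2: ⌈(3·27+36)/53⌉ − ⌈(2·27+36)/53⌉ = ⌈117/53⌉ − ⌈90/53⌉ = 3 − 2 = 1
n=3: ⌈(4·27+36)/53⌉ − ⌈(3·27+36)/53⌉ = ⌈144/53⌉ − ⌈117/53⌉ = 3 − 3 = 0
n=4: ⌈(5·27+36)/53⌉ − ⌈(4·27+36)/53⌉ = ⌈171/53⌉ − ⌈144/53⌉ = 4 − 3 = 1
n=5: ⌈(6·27+36)/53⌉ − ⌈(5·27+36)/53⌉ = ⌈198/53⌉ − ⌈171/53⌉ = 4 − 4 = 0
n=6: ⌈(7·27+36)/53⌉ − ⌈(6·27+36)/53⌉ = ⌈225/53⌉ − ⌈198/53⌉ = 5 − 4 = 1
n=7: ⌈(8·27+36)/53⌉ − ⌈(7·27+36)/53⌉ = ⌈252/53⌉ − ⌈225/53⌉ = 5 − 5 = 0
n=8: ⌈(9·27+36)/53⌉ − ⌈(8·27+36)/53⌉ = ⌈279/53⌉ − ⌈252/53⌉ = 6 − 5 = 1
n=9: ⌈(10·27+36)/53⌉ − ⌈(9·27+36)/53⌉ = ⌈306/53⌉ − ⌈279/53⌉ = 6 − 6 = 0
n=10: ⌈(11·27+36)/53⌉ − ⌈(10·27+36)/53⌉ = ⌈333/53⌉ − ⌈306/53⌉ = 7 − 6 = 1
n=11: ⌈(12·27+36)/53⌉ − ⌈(11·27+36)/53⌉ = ⌈360/53⌉ − ⌈333/53⌉ = 7 − 7 = 0
n=12: ⌈(13·27+36)/53⌉ − ⌈(12·27+36)/53⌉ = ⌈387/53⌉ − ⌈360/53⌉ = 8 − 7 = 1
n=13: ⌈(14·27+36)/53⌉ − ⌈(13·27+36)/53⌉ = ⌈414/53⌉ − ⌈387/53⌉ = 8 − 8 = 0
n=14: ⌈(15·27+36)/53⌉ − ⌈(14·27+36)/53⌉ = ⌈441/53⌉ − ⌈414/53⌉ = 9 − 8 = 1
n=15: ⌈(16·27+36)/53⌉ − ⌈(15·27+36)/53⌉ = ⌈468/53⌉ − ⌈441/53⌉ = 9 − 9 = 0
n=16: ⌈(17·27+36)/53⌉ − ⌈(16·27+36)/53⌉ = ⌈495/53⌉ − ⌈468/53⌉ = 10 − 9 = 1
n=17: ⌈(18·27+36)/53⌉ − ⌈(17·27+36)/53⌉ = ⌈522/53⌉ − ⌈495/53⌉ = 10 − 10 = 0
n=18: ⌈(19·27+36)/53⌉ − ⌈(18·27+36)/53⌉ = ⌈549/53⌉ − ⌈522/53⌉ = 11 − 10 = 1
n=19: ⌈(20·27+36)/53⌉ − ⌈(19·27+36)/53⌉ = ⌈576/53⌉ − ⌈549/53⌉ = 11 − 11 = 0
n=20: ⌈(21·27+36)/53⌉ − ⌈(20·27+36)/53⌉ = ⌈603/53⌉ − ⌈576/53⌉ = 12 − 11 = 1
n=21: ⌈(22·27+36)/53⌉ − ⌈(21·27+36)/53⌉ = ⌈630/53⌉ − ⌈603/53⌉ = 12 − 12 = 0
n=22: ⌈(23·27+36)/53⌉ − ⌈(22·27+36)/53⌉ = ⌈657/53⌉ − ⌈630/53⌉ = 13 − 12 = 1
n=23: ⌈(24·27+36)/53⌉ − ⌈(23·27+36)/53⌉ = ⌈684/53⌉ − ⌈657/53⌉ = 13 − 13 = 0
n=24: ⌈(25·27+36)/53⌉ − ⌈(24·27+36)/53⌉ = ⌈711/53⌉ − ⌈684/53⌉ = 14 − 13 = 1
n=25: ⌈(26·27+36)/53⌉ − ⌈(25·27+36)/53⌉ = ⌈738/53⌉ − ⌈711/53⌉ = 14 − 14 = 0
n=26: ⌈(27·27+36)/53⌉ − ⌈(26·27+36)/53⌉ = ⌈765/53⌉ − ⌈738/53⌉ = 15 − 14 = 1
n=27: ⌈(28·27+36)/53⌉ − ⌈(27·27+36)/53⌉ = ⌈792/53⌉ − ⌈765/53⌉ = 15 − 15 = 0
n=28: ⌈(29·27+36)/53⌉ − ⌈(28·27+36)/53⌉ = ⌈819/53⌉ − ⌈792/53⌉ = 16 − 15 = 1


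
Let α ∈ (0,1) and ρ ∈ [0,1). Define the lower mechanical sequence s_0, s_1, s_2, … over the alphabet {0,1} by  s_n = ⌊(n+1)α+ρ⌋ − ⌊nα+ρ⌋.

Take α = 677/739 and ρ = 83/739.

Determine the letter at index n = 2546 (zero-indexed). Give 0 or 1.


(n+1)α + ρ = (2547·677 + 83) / 739 = 1724402/739
nα + ρ     = (2546·677 + 83) / 739 = 1723725/739
⌊1724402/739⌋ = 2333,  ⌊1723725/739⌋ = 2332
s_{2546} = 2333 − 2332 = 1

1


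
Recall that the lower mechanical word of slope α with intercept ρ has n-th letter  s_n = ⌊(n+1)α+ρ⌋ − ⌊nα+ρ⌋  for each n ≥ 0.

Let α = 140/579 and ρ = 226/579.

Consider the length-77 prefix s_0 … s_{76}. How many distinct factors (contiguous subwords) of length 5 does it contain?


6

t_n = ⌊(n·140+226)/579⌋ for n = 0 … 77:
  n=0…9: ⌊226/579⌋=0 ⌊366/579⌋=0 ⌊506/579⌋=0 ⌊646/579⌋=1 ⌊786/579⌋=1 ⌊926/579⌋=1 ⌊1066/579⌋=1 ⌊1206/579⌋=2 ⌊1346/579⌋=2 ⌊1486/579⌋=2
  n=10…19: ⌊1626/579⌋=2 ⌊1766/579⌋=3 ⌊1906/579⌋=3 ⌊2046/579⌋=3 ⌊2186/579⌋=3 ⌊2326/579⌋=4 ⌊2466/579⌋=4 ⌊2606/579⌋=4 ⌊2746/579⌋=4 ⌊2886/579⌋=4
  n=20…29: ⌊3026/579⌋=5 ⌊3166/579⌋=5 ⌊3306/579⌋=5 ⌊3446/579⌋=5 ⌊3586/579⌋=6 ⌊3726/579⌋=6 ⌊3866/579⌋=6 ⌊4006/579⌋=6 ⌊4146/579⌋=7 ⌊4286/579⌋=7
  n=30…39: ⌊4426/579⌋=7 ⌊4566/579⌋=7 ⌊4706/579⌋=8 ⌊4846/579⌋=8 ⌊4986/579⌋=8 ⌊5126/579⌋=8 ⌊5266/579⌋=9 ⌊5406/579⌋=9 ⌊5546/579⌋=9 ⌊5686/579⌋=9
  n=40…49: ⌊5826/579⌋=10 ⌊5966/579⌋=10 ⌊6106/579⌋=10 ⌊6246/579⌋=10 ⌊6386/579⌋=11 ⌊6526/579⌋=11 ⌊6666/579⌋=11 ⌊6806/579⌋=11 ⌊6946/579⌋=11 ⌊7086/579⌋=12
  n=50…59: ⌊7226/579⌋=12 ⌊7366/579⌋=12 ⌊7506/579⌋=12 ⌊7646/579⌋=13 ⌊7786/579⌋=13 ⌊7926/579⌋=13 ⌊8066/579⌋=13 ⌊8206/579⌋=14 ⌊8346/579⌋=14 ⌊8486/579⌋=14
  n=60…69: ⌊8626/579⌋=14 ⌊8766/579⌋=15 ⌊8906/579⌋=15 ⌊9046/579⌋=15 ⌊9186/579⌋=15 ⌊9326/579⌋=16 ⌊9466/579⌋=16 ⌊9606/579⌋=16 ⌊9746/579⌋=16 ⌊9886/579⌋=17
  n=70…77: ⌊10026/579⌋=17 ⌊10166/579⌋=17 ⌊10306/579⌋=17 ⌊10446/579⌋=18 ⌊10586/579⌋=18 ⌊10726/579⌋=18 ⌊10866/579⌋=18 ⌊11006/579⌋=19
s_n = t_(n+1) − t_n for n = 0 … 76 gives
prefix = 00100010001000100001000100010001000100010001000010001000100010001000100010001
slide a length-5 window over [0..4] … [72..76] (73 windows); first occurrence of each distinct factor:
  [  0..  4] 00100
  [  1..  5] 01000
  [  2..  6] 10001
  [  3..  7] 00010
  [ 14.. 18] 10000
  [ 15.. 19] 00001
  (the other 67 windows repeat one of these)
distinct factors: {00001, 00010, 00100, 01000, 10000, 10001}
count = 6  (Sturmian bound for length 5 is 6)


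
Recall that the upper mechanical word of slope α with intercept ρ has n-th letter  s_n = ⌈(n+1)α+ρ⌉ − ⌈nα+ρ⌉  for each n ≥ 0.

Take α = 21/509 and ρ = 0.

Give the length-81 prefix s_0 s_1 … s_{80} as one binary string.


n=0: ⌈(1·21)/509⌉ − ⌈(0·21)/509⌉ = ⌈21/509⌉ − ⌈0/509⌉ = 1 − 0 = 1
n=1: ⌈(2·21)/509⌉ − ⌈(1·21)/509⌉ = ⌈42/509⌉ − ⌈21/509⌉ = 1 − 1 = 0
n=2: ⌈(3·21)/509⌉ − ⌈(2·21)/509⌉ = ⌈63/509⌉ − ⌈42/509⌉ = 1 − 1 = 0
n=3: ⌈(4·21)/509⌉ − ⌈(3·21)/509⌉ = ⌈84/509⌉ − ⌈63/509⌉ = 1 − 1 = 0
n=4: ⌈(5·21)/509⌉ − ⌈(4·21)/509⌉ = ⌈105/509⌉ − ⌈84/509⌉ = 1 − 1 = 0
n=5: ⌈(6·21)/509⌉ − ⌈(5·21)/509⌉ = ⌈126/509⌉ − ⌈105/509⌉ = 1 − 1 = 0
n=6: ⌈(7·21)/509⌉ − ⌈(6·21)/509⌉ = ⌈147/509⌉ − ⌈126/509⌉ = 1 − 1 = 0
n=7: ⌈(8·21)/509⌉ − ⌈(7·21)/509⌉ = ⌈168/509⌉ − ⌈147/509⌉ = 1 − 1 = 0
n=8: ⌈(9·21)/509⌉ − ⌈(8·21)/509⌉ = ⌈189/509⌉ − ⌈168/509⌉ = 1 − 1 = 0
n=9: ⌈(10·21)/509⌉ − ⌈(9·21)/509⌉ = ⌈210/509⌉ − ⌈189/509⌉ = 1 − 1 = 0
n=10: ⌈(11·21)/509⌉ − ⌈(10·21)/509⌉ = ⌈231/509⌉ − ⌈210/509⌉ = 1 − 1 = 0
n=11: ⌈(12·21)/509⌉ − ⌈(11·21)/509⌉ = ⌈252/509⌉ − ⌈231/509⌉ = 1 − 1 = 0
n=12: ⌈(13·21)/509⌉ − ⌈(12·21)/509⌉ = ⌈273/509⌉ − ⌈252/509⌉ = 1 − 1 = 0
n=13: ⌈(14·21)/509⌉ − ⌈(13·21)/509⌉ = ⌈294/509⌉ − ⌈273/509⌉ = 1 − 1 = 0
n=14: ⌈(15·21)/509⌉ − ⌈(14·21)/509⌉ = ⌈315/509⌉ − ⌈294/509⌉ = 1 − 1 = 0
n=15: ⌈(16·21)/509⌉ − ⌈(15·21)/509⌉ = ⌈336/509⌉ − ⌈315/509⌉ = 1 − 1 = 0
n=16: ⌈(17·21)/509⌉ − ⌈(16·21)/509⌉ = ⌈357/509⌉ − ⌈336/509⌉ = 1 − 1 = 0
n=17: ⌈(18·21)/509⌉ − ⌈(17·21)/509⌉ = ⌈378/509⌉ − ⌈357/509⌉ = 1 − 1 = 0
n=18: ⌈(19·21)/509⌉ − ⌈(18·21)/509⌉ = ⌈399/509⌉ − ⌈378/509⌉ = 1 − 1 = 0
n=19: ⌈(20·21)/509⌉ − ⌈(19·21)/509⌉ = ⌈420/509⌉ − ⌈399/509⌉ = 1 − 1 = 0
n=20: ⌈(21·21)/509⌉ − ⌈(20·21)/509⌉ = ⌈441/509⌉ − ⌈420/509⌉ = 1 − 1 = 0
n=21: ⌈(22·21)/509⌉ − ⌈(21·21)/509⌉ = ⌈462/509⌉ − ⌈441/509⌉ = 1 − 1 = 0
n=22: ⌈(23·21)/509⌉ − ⌈(22·21)/509⌉ = ⌈483/509⌉ − ⌈462/509⌉ = 1 − 1 = 0
n=23: ⌈(24·21)/509⌉ − ⌈(23·21)/509⌉ = ⌈504/509⌉ − ⌈483/509⌉ = 1 − 1 = 0
n=24: ⌈(25·21)/509⌉ − ⌈(24·21)/509⌉ = ⌈525/509⌉ − ⌈504/509⌉ = 2 − 1 = 1
n=25: ⌈(26·21)/509⌉ − ⌈(25·21)/509⌉ = ⌈546/509⌉ − ⌈525/509⌉ = 2 − 2 = 0
n=26: ⌈(27·21)/509⌉ − ⌈(26·21)/509⌉ = ⌈567/509⌉ − ⌈546/509⌉ = 2 − 2 = 0
n=27: ⌈(28·21)/509⌉ − ⌈(27·21)/509⌉ = ⌈588/509⌉ − ⌈567/509⌉ = 2 − 2 = 0
n=28: ⌈(29·21)/509⌉ − ⌈(28·21)/509⌉ = ⌈609/509⌉ − ⌈588/509⌉ = 2 − 2 = 0
n=29: ⌈(30·21)/509⌉ − ⌈(29·21)/509⌉ = ⌈630/509⌉ − ⌈609/509⌉ = 2 − 2 = 0
n=30: ⌈(31·21)/509⌉ − ⌈(30·21)/509⌉ = ⌈651/509⌉ − ⌈630/509⌉ = 2 − 2 = 0
n=31: ⌈(32·21)/509⌉ − ⌈(31·21)/509⌉ = ⌈672/509⌉ − ⌈651/509⌉ = 2 − 2 = 0
n=32: ⌈(33·21)/509⌉ − ⌈(32·21)/509⌉ = ⌈693/509⌉ − ⌈672/509⌉ = 2 − 2 = 0
n=33: ⌈(34·21)/509⌉ − ⌈(33·21)/509⌉ = ⌈714/509⌉ − ⌈693/509⌉ = 2 − 2 = 0
n=34: ⌈(35·21)/509⌉ − ⌈(34·21)/509⌉ = ⌈735/509⌉ − ⌈714/509⌉ = 2 − 2 = 0
n=35: ⌈(36·21)/509⌉ − ⌈(35·21)/509⌉ = ⌈756/509⌉ − ⌈735/509⌉ = 2 − 2 = 0
n=36: ⌈(37·21)/509⌉ − ⌈(36·21)/509⌉ = ⌈777/509⌉ − ⌈756/509⌉ = 2 − 2 = 0
n=37: ⌈(38·21)/509⌉ − ⌈(37·21)/509⌉ = ⌈798/509⌉ − ⌈777/509⌉ = 2 − 2 = 0
n=38: ⌈(39·21)/509⌉ − ⌈(38·21)/509⌉ = ⌈819/509⌉ − ⌈798/509⌉ = 2 − 2 = 0
n=39: ⌈(40·21)/509⌉ − ⌈(39·21)/509⌉ = ⌈840/509⌉ − ⌈819/509⌉ = 2 − 2 = 0
n=40: ⌈(41·21)/509⌉ − ⌈(40·21)/509⌉ = ⌈861/509⌉ − ⌈840/509⌉ = 2 − 2 = 0
n=41: ⌈(42·21)/509⌉ − ⌈(41·21)/509⌉ = ⌈882/509⌉ − ⌈861/509⌉ = 2 − 2 = 0
n=42: ⌈(43·21)/509⌉ − ⌈(42·21)/509⌉ = ⌈903/509⌉ − ⌈882/509⌉ = 2 − 2 = 0
n=43: ⌈(44·21)/509⌉ − ⌈(43·21)/509⌉ = ⌈924/509⌉ − ⌈903/509⌉ = 2 − 2 = 0
n=44: ⌈(45·21)/509⌉ − ⌈(44·21)/509⌉ = ⌈945/509⌉ − ⌈924/509⌉ = 2 − 2 = 0
n=45: ⌈(46·21)/509⌉ − ⌈(45·21)/509⌉ = ⌈966/509⌉ − ⌈945/509⌉ = 2 − 2 = 0
n=46: ⌈(47·21)/509⌉ − ⌈(46·21)/509⌉ = ⌈987/509⌉ − ⌈966/509⌉ = 2 − 2 = 0
n=47: ⌈(48·21)/509⌉ − ⌈(47·21)/509⌉ = ⌈1008/509⌉ − ⌈987/509⌉ = 2 − 2 = 0
n=48: ⌈(49·21)/509⌉ − ⌈(48·21)/509⌉ = ⌈1029/509⌉ − ⌈1008/509⌉ = 3 − 2 = 1
n=49: ⌈(50·21)/509⌉ − ⌈(49·21)/509⌉ = ⌈1050/509⌉ − ⌈1029/509⌉ = 3 − 3 = 0
n=50: ⌈(51·21)/509⌉ − ⌈(50·21)/509⌉ = ⌈1071/509⌉ − ⌈1050/509⌉ = 3 − 3 = 0
n=51: ⌈(52·21)/509⌉ − ⌈(51·21)/509⌉ = ⌈1092/509⌉ − ⌈1071/509⌉ = 3 − 3 = 0
n=52: ⌈(53·21)/509⌉ − ⌈(52·21)/509⌉ = ⌈1113/509⌉ − ⌈1092/509⌉ = 3 − 3 = 0
n=53: ⌈(54·21)/509⌉ − ⌈(53·21)/509⌉ = ⌈1134/509⌉ − ⌈1113/509⌉ = 3 − 3 = 0
n=54: ⌈(55·21)/509⌉ − ⌈(54·21)/509⌉ = ⌈1155/509⌉ − ⌈1134/509⌉ = 3 − 3 = 0
n=55: ⌈(56·21)/509⌉ − ⌈(55·21)/509⌉ = ⌈1176/509⌉ − ⌈1155/509⌉ = 3 − 3 = 0
n=56: ⌈(57·21)/509⌉ − ⌈(56·21)/509⌉ = ⌈1197/509⌉ − ⌈1176/509⌉ = 3 − 3 = 0
n=57: ⌈(58·21)/509⌉ − ⌈(57·21)/509⌉ = ⌈1218/509⌉ − ⌈1197/509⌉ = 3 − 3 = 0
n=58: ⌈(59·21)/509⌉ − ⌈(58·21)/509⌉ = ⌈1239/509⌉ − ⌈1218/509⌉ = 3 − 3 = 0
n=59: ⌈(60·21)/509⌉ − ⌈(59·21)/509⌉ = ⌈1260/509⌉ − ⌈1239/509⌉ = 3 − 3 = 0
n=60: ⌈(61·21)/509⌉ − ⌈(60·21)/509⌉ = ⌈1281/509⌉ − ⌈1260/509⌉ = 3 − 3 = 0
n=61: ⌈(62·21)/509⌉ − ⌈(61·21)/509⌉ = ⌈1302/509⌉ − ⌈1281/509⌉ = 3 − 3 = 0
n=62: ⌈(63·21)/509⌉ − ⌈(62·21)/509⌉ = ⌈1323/509⌉ − ⌈1302/509⌉ = 3 − 3 = 0
n=63: ⌈(64·21)/509⌉ − ⌈(63·21)/509⌉ = ⌈1344/509⌉ − ⌈1323/509⌉ = 3 − 3 = 0
n=64: ⌈(65·21)/509⌉ − ⌈(64·21)/509⌉ = ⌈1365/509⌉ − ⌈1344/509⌉ = 3 − 3 = 0
n=65: ⌈(66·21)/509⌉ − ⌈(65·21)/509⌉ = ⌈1386/509⌉ − ⌈1365/509⌉ = 3 − 3 = 0
n=66: ⌈(67·21)/509⌉ − ⌈(66·21)/509⌉ = ⌈1407/509⌉ − ⌈1386/509⌉ = 3 − 3 = 0
n=67: ⌈(68·21)/509⌉ − ⌈(67·21)/509⌉ = ⌈1428/509⌉ − ⌈1407/509⌉ = 3 − 3 = 0
n=68: ⌈(69·21)/509⌉ − ⌈(68·21)/509⌉ = ⌈1449/509⌉ − ⌈1428/509⌉ = 3 − 3 = 0
n=69: ⌈(70·21)/509⌉ − ⌈(69·21)/509⌉ = ⌈1470/509⌉ − ⌈1449/509⌉ = 3 − 3 = 0
n=70: ⌈(71·21)/509⌉ − ⌈(70·21)/509⌉ = ⌈1491/509⌉ − ⌈1470/509⌉ = 3 − 3 = 0
n=71: ⌈(72·21)/509⌉ − ⌈(71·21)/509⌉ = ⌈1512/509⌉ − ⌈1491/509⌉ = 3 − 3 = 0
n=72: ⌈(73·21)/509⌉ − ⌈(72·21)/509⌉ = ⌈1533/509⌉ − ⌈1512/509⌉ = 4 − 3 = 1
n=73: ⌈(74·21)/509⌉ − ⌈(73·21)/509⌉ = ⌈1554/509⌉ − ⌈1533/509⌉ = 4 − 4 = 0
n=74: ⌈(75·21)/509⌉ − ⌈(74·21)/509⌉ = ⌈1575/509⌉ − ⌈1554/509⌉ = 4 − 4 = 0
n=75: ⌈(76·21)/509⌉ − ⌈(75·21)/509⌉ = ⌈1596/509⌉ − ⌈1575/509⌉ = 4 − 4 = 0
n=76: ⌈(77·21)/509⌉ − ⌈(76·21)/509⌉ = ⌈1617/509⌉ − ⌈1596/509⌉ = 4 − 4 = 0
n=77: ⌈(78·21)/509⌉ − ⌈(77·21)/509⌉ = ⌈1638/509⌉ − ⌈1617/509⌉ = 4 − 4 = 0
n=78: ⌈(79·21)/509⌉ − ⌈(78·21)/509⌉ = ⌈1659/509⌉ − ⌈1638/509⌉ = 4 − 4 = 0
n=79: ⌈(80·21)/509⌉ − ⌈(79·21)/509⌉ = ⌈1680/509⌉ − ⌈1659/509⌉ = 4 − 4 = 0
n=80: ⌈(81·21)/509⌉ − ⌈(80·21)/509⌉ = ⌈1701/509⌉ − ⌈1680/509⌉ = 4 − 4 = 0

100000000000000000000000100000000000000000000000100000000000000000000000100000000
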